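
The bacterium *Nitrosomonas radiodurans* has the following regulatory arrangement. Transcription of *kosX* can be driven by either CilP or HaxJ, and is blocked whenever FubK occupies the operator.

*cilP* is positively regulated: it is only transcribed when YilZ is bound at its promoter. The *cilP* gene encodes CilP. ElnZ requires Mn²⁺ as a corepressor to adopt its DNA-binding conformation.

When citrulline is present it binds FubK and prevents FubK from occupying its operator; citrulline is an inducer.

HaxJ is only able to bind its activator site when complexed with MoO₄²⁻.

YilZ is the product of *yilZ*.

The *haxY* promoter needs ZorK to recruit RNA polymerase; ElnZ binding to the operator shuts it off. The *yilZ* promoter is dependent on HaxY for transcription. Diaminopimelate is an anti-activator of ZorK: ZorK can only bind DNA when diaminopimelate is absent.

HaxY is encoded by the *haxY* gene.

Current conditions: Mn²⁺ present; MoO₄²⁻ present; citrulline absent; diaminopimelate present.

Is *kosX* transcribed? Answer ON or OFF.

OFF

Diaminopimelate is present, so ZorK is inactive.
Mn²⁺ is present, so ElnZ is active.
With repressor ElnZ bound, *haxY* is not transcribed.
So HaxY is not produced.
Required activator HaxY is absent, so *yilZ* is not transcribed.
So YilZ is not produced.
Required activator YilZ is absent, so *cilP* is not transcribed.
So CilP is not produced.
Citrulline is absent, so FubK is active.
MoO₄²⁻ is present, so HaxJ is active.
With repressor FubK bound, *kosX* is not transcribed.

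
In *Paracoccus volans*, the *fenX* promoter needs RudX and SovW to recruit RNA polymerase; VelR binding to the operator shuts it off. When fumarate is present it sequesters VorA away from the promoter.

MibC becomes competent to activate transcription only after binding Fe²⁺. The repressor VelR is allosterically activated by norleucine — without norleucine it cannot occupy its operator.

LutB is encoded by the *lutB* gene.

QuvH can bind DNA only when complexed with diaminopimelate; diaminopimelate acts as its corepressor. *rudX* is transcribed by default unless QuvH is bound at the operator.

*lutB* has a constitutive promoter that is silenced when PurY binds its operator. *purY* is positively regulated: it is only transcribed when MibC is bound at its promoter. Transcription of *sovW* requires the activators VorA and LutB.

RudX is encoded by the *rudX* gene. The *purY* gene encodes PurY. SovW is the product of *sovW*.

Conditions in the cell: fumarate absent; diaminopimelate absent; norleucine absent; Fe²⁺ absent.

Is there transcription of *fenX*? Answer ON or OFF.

ON

Diaminopimelate is absent, so QuvH is inactive.
With no repressor bound, *rudX* is transcribed.
So RudX is produced and active.
Norleucine is absent, so VelR is inactive.
Fumarate is absent, so VorA is active.
Fe²⁺ is absent, so MibC is inactive.
Required activator MibC is absent, so *purY* is not transcribed.
So PurY is not produced.
With no repressor bound, *lutB* is transcribed.
So LutB is produced and active.
No repressor is bound and VorA and LutB are active, so *sovW* is transcribed.
So SovW is produced and active.
No repressor is bound and RudX and SovW are active, so *fenX* is transcribed.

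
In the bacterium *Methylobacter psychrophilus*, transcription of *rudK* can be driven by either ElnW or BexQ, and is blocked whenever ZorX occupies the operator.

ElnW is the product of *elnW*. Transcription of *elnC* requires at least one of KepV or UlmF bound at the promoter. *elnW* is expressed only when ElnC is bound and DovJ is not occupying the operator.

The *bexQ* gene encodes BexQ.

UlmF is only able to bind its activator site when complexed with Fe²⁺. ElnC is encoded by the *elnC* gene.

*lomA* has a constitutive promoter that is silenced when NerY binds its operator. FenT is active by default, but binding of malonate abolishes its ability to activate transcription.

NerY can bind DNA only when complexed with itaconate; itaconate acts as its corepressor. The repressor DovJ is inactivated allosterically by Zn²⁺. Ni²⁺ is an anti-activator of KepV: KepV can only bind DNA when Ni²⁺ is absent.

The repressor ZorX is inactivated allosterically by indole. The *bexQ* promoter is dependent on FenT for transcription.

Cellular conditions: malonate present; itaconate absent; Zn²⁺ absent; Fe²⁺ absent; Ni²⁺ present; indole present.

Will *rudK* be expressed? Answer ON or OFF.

OFF

Indole is present, so ZorX is inactive.
Zn²⁺ is absent, so DovJ is active.
Ni²⁺ is present, so KepV is inactive.
Fe²⁺ is absent, so UlmF is inactive.
No activator is available at the *elnC* promoter, so *elnC* is not transcribed.
So ElnC is not produced.
With repressor DovJ bound, *elnW* is not transcribed.
So ElnW is not produced.
Malonate is present, so FenT is inactive.
Required activator FenT is absent, so *bexQ* is not transcribed.
So BexQ is not produced.
No activator is available at the *rudK* promoter, so *rudK* is not transcribed.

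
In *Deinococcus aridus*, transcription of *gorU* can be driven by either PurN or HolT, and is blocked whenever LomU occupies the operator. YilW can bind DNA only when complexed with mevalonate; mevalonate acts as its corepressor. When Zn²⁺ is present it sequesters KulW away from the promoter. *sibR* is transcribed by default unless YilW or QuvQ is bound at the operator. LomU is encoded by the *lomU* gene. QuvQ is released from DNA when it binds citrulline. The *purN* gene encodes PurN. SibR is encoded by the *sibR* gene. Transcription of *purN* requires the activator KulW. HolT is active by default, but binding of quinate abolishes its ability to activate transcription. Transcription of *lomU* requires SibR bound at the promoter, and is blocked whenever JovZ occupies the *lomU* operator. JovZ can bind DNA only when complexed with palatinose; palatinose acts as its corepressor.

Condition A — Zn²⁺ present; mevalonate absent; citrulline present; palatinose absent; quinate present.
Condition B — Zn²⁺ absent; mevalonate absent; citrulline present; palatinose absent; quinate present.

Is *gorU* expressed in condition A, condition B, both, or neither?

neither

Condition A:
Zn²⁺ is present, so KulW is inactive.
Required activator KulW is absent, so *purN* is not transcribed.
So PurN is not produced.
Mevalonate is absent, so YilW is inactive.
Citrulline is present, so QuvQ is inactive.
With no repressor bound, *sibR* is transcribed.
So SibR is produced and active.
Palatinose is absent, so JovZ is inactive.
No repressor is bound and SibR is active, so *lomU* is transcribed.
So LomU is produced and active.
Quinate is present, so HolT is inactive.
With repressor LomU bound, *gorU* is not transcribed.
→ *gorU* is OFF in A.
Condition B:
Zn²⁺ is absent, so KulW is active.
No repressor is bound and KulW is active, so *purN* is transcribed.
So PurN is produced and active.
Mevalonate is absent, so YilW is inactive.
Citrulline is present, so QuvQ is inactive.
With no repressor bound, *sibR* is transcribed.
So SibR is produced and active.
Palatinose is absent, so JovZ is inactive.
No repressor is bound and SibR is active, so *lomU* is transcribed.
So LomU is produced and active.
Quinate is present, so HolT is inactive.
With repressor LomU bound, *gorU* is not transcribed.
→ *gorU* is OFF in B.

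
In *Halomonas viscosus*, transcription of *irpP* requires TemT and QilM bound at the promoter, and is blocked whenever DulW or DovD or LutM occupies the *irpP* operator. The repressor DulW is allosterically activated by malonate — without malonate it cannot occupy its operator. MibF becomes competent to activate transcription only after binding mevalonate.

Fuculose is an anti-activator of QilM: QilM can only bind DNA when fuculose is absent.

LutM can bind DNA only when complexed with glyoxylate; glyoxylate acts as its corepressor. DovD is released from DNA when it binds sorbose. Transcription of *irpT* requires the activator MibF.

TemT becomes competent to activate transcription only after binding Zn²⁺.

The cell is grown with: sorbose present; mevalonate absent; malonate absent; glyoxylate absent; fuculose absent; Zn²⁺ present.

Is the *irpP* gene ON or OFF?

ON

Zn²⁺ is present, so TemT is active.
Malonate is absent, so DulW is inactive.
Sorbose is present, so DovD is inactive.
Glyoxylate is absent, so LutM is inactive.
Fuculose is absent, so QilM is active.
No repressor is bound and TemT and QilM are active, so *irpP* is transcribed.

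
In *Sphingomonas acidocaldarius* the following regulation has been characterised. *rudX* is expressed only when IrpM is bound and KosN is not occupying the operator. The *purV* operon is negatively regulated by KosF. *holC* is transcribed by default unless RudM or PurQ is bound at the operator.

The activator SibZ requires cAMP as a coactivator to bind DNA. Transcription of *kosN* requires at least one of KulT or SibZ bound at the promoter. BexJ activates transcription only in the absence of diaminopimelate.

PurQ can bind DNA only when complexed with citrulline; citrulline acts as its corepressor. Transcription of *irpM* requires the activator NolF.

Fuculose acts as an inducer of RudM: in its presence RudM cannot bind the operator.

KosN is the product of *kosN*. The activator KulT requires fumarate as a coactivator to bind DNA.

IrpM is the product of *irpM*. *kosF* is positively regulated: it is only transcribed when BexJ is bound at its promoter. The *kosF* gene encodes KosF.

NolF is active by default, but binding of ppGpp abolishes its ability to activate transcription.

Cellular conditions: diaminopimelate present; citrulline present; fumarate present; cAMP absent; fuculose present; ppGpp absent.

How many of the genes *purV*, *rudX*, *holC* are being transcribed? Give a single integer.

Diaminopimelate is present, so BexJ is inactive.
Required activator BexJ is absent, so *kosF* is not transcribed.
So KosF is not produced.
With no repressor bound, *purV* is transcribed.
→ *purV* is ON.
ppGpp is absent, so NolF is active.
No repressor is bound and NolF is active, so *irpM* is transcribed.
So IrpM is produced and active.
Fumarate is present, so KulT is active.
cAMP is absent, so SibZ is inactive.
Activator KulT is present, so *kosN* is transcribed.
So KosN is produced and active.
With repressor KosN bound, *rudX* is not transcribed.
→ *rudX* is OFF.
Fuculose is present, so RudM is inactive.
Citrulline is present, so PurQ is active.
With repressor PurQ bound, *holC* is not transcribed.
→ *holC* is OFF.
1 of the 3 genes is transcribed.

1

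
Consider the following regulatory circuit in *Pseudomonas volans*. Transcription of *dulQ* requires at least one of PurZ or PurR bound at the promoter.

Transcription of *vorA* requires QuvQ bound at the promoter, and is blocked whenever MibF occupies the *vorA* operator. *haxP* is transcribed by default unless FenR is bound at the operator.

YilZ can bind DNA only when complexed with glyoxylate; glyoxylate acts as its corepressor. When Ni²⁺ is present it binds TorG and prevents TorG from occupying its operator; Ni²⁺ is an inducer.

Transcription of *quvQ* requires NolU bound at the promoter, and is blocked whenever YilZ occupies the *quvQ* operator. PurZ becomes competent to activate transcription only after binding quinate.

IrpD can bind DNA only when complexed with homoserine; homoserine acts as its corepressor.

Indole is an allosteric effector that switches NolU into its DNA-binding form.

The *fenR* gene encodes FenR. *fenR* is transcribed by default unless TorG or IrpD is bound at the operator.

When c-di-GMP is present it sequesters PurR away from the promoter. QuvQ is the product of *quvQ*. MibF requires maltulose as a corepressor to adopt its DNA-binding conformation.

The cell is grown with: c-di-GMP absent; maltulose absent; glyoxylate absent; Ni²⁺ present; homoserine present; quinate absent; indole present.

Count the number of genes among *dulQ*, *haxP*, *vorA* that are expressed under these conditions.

Quinate is absent, so PurZ is inactive.
c-di-GMP is absent, so PurR is active.
Activator PurR is present, so *dulQ* is transcribed.
→ *dulQ* is ON.
Ni²⁺ is present, so TorG is inactive.
Homoserine is present, so IrpD is active.
With repressor IrpD bound, *fenR* is not transcribed.
So FenR is not produced.
With no repressor bound, *haxP* is transcribed.
→ *haxP* is ON.
Maltulose is absent, so MibF is inactive.
Glyoxylate is absent, so YilZ is inactive.
Indole is present, so NolU is active.
No repressor is bound and NolU is active, so *quvQ* is transcribed.
So QuvQ is produced and active.
No repressor is bound and QuvQ is active, so *vorA* is transcribed.
→ *vorA* is ON.
3 of the 3 genes are transcribed.

3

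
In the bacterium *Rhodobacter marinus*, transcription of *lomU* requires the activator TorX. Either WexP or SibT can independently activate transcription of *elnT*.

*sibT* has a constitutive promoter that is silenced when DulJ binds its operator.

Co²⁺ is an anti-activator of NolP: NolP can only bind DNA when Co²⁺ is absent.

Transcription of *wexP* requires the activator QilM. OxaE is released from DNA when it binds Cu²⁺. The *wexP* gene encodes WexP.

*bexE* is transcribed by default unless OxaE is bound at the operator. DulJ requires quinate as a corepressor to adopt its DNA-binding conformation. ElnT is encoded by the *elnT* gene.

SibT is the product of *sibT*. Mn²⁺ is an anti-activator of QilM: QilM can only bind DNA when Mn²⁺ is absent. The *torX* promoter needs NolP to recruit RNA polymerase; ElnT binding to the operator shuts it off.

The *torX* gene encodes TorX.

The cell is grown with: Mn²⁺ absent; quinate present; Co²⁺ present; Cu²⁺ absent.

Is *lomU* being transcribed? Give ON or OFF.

Mn²⁺ is absent, so QilM is active.
No repressor is bound and QilM is active, so *wexP* is transcribed.
So WexP is produced and active.
Quinate is present, so DulJ is active.
With repressor DulJ bound, *sibT* is not transcribed.
So SibT is not produced.
Activator WexP is present, so *elnT* is transcribed.
So ElnT is produced and active.
Co²⁺ is present, so NolP is inactive.
With repressor ElnT bound, *torX* is not transcribed.
So TorX is not produced.
Required activator TorX is absent, so *lomU* is not transcribed.

OFF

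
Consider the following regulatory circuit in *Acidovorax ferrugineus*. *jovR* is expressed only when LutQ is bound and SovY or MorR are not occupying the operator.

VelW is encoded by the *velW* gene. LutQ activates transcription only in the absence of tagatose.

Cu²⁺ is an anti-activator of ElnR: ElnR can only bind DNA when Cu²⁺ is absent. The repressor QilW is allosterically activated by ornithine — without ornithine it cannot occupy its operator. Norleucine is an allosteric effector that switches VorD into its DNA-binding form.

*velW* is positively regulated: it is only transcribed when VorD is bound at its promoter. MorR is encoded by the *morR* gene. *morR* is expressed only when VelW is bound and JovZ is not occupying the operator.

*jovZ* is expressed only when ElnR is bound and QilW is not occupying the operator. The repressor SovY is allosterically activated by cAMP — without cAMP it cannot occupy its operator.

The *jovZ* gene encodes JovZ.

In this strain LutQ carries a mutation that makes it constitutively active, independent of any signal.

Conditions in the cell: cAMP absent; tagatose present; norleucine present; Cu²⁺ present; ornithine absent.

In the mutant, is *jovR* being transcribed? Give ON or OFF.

cAMP is absent, so SovY is inactive.
Norleucine is present, so VorD is active.
No repressor is bound and VorD is active, so *velW* is transcribed.
So VelW is produced and active.
Ornithine is absent, so QilW is inactive.
Cu²⁺ is present, so ElnR is inactive.
Required activator ElnR is absent, so *jovZ* is not transcribed.
So JovZ is not produced.
No repressor is bound and VelW is active, so *morR* is transcribed.
So MorR is produced and active.
LutQ is constitutively active in this strain.
With repressor MorR bound, *jovR* is not transcribed.

OFF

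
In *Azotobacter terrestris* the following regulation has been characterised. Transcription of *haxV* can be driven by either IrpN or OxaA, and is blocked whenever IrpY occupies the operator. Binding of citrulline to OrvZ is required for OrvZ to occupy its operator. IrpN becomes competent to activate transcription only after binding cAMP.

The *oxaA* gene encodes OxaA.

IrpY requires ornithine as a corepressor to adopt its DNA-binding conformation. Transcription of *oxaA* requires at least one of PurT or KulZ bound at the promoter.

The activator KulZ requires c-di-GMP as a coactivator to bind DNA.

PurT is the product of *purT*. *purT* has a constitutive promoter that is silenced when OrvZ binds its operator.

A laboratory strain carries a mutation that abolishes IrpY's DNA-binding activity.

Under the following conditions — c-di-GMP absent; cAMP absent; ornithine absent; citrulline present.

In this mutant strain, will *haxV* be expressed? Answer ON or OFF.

OFF

cAMP is absent, so IrpN is inactive.
IrpY is non-functional in this strain, so it has no effect.
Citrulline is present, so OrvZ is active.
With repressor OrvZ bound, *purT* is not transcribed.
So PurT is not produced.
c-di-GMP is absent, so KulZ is inactive.
No activator is available at the *oxaA* promoter, so *oxaA* is not transcribed.
So OxaA is not produced.
No activator is available at the *haxV* promoter, so *haxV* is not transcribed.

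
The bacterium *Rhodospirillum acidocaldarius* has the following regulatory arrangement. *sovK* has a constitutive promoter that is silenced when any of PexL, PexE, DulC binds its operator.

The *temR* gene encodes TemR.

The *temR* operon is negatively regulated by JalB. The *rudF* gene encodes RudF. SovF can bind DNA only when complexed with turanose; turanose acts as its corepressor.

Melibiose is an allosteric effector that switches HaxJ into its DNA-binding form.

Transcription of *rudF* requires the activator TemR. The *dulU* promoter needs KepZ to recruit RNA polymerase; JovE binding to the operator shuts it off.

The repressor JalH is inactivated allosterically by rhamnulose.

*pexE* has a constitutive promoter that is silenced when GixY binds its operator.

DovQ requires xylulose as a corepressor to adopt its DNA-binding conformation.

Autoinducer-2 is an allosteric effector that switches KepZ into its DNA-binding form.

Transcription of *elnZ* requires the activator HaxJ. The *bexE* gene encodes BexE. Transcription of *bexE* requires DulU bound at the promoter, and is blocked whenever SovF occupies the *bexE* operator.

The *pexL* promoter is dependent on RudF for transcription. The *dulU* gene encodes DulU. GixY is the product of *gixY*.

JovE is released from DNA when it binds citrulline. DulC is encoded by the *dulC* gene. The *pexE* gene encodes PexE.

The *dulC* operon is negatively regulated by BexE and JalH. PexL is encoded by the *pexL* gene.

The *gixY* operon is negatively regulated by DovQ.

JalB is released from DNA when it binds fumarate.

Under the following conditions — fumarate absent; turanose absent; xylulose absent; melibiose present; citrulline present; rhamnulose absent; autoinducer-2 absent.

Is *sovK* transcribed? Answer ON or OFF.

Fumarate is absent, so JalB is active.
With repressor JalB bound, *temR* is not transcribed.
So TemR is not produced.
Required activator TemR is absent, so *rudF* is not transcribed.
So RudF is not produced.
Required activator RudF is absent, so *pexL* is not transcribed.
So PexL is not produced.
Xylulose is absent, so DovQ is inactive.
With no repressor bound, *gixY* is transcribed.
So GixY is produced and active.
With repressor GixY bound, *pexE* is not transcribed.
So PexE is not produced.
Turanose is absent, so SovF is inactive.
Autoinducer-2 is absent, so KepZ is inactive.
Citrulline is present, so JovE is inactive.
Required activator KepZ is absent, so *dulU* is not transcribed.
So DulU is not produced.
Required activator DulU is absent, so *bexE* is not transcribed.
So BexE is not produced.
Rhamnulose is absent, so JalH is active.
With repressor JalH bound, *dulC* is not transcribed.
So DulC is not produced.
With no repressor bound, *sovK* is transcribed.

ON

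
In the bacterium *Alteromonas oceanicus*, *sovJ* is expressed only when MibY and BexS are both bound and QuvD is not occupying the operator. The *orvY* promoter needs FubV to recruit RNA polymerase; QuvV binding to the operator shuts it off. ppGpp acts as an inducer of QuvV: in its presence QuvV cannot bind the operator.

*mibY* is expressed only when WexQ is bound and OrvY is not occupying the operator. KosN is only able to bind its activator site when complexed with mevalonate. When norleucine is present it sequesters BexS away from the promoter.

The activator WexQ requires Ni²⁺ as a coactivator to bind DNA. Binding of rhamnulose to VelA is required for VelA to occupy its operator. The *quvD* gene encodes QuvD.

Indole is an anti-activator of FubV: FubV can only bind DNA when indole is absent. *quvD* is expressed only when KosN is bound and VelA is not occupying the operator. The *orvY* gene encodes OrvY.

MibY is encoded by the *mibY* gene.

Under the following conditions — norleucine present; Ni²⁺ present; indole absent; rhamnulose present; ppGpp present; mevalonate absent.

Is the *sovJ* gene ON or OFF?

Ni²⁺ is present, so WexQ is active.
Indole is absent, so FubV is active.
ppGpp is present, so QuvV is inactive.
No repressor is bound and FubV is active, so *orvY* is transcribed.
So OrvY is produced and active.
With repressor OrvY bound, *mibY* is not transcribed.
So MibY is not produced.
Rhamnulose is present, so VelA is active.
Mevalonate is absent, so KosN is inactive.
With repressor VelA bound, *quvD* is not transcribed.
So QuvD is not produced.
Norleucine is present, so BexS is inactive.
Required activator MibY is absent, so *sovJ* is not transcribed.

OFF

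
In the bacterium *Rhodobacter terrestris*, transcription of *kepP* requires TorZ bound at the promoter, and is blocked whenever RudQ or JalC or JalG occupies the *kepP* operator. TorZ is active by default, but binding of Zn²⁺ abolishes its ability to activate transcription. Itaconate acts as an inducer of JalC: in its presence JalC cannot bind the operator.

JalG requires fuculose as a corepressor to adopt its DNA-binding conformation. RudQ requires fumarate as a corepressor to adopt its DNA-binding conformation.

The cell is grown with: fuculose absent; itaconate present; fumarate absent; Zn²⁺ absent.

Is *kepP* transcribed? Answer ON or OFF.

Fumarate is absent, so RudQ is inactive.
Itaconate is present, so JalC is inactive.
Fuculose is absent, so JalG is inactive.
Zn²⁺ is absent, so TorZ is active.
No repressor is bound and TorZ is active, so *kepP* is transcribed.

ON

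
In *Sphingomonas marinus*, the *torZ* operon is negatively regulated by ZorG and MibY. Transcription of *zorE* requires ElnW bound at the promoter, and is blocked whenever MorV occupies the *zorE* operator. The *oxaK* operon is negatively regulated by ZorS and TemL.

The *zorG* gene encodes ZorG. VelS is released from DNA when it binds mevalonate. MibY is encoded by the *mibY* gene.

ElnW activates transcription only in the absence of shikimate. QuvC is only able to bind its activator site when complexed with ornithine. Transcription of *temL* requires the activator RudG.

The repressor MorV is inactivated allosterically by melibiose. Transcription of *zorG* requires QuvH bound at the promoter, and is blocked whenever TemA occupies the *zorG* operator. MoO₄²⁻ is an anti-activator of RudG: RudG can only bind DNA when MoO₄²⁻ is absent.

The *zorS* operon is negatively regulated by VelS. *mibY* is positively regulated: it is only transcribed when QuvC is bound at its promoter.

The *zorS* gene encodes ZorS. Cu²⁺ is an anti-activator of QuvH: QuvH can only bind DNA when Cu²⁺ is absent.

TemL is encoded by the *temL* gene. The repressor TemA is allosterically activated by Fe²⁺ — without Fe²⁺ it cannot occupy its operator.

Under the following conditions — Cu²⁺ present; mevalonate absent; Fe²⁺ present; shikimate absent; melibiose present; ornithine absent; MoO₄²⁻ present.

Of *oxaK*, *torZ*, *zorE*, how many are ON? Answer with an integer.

Mevalonate is absent, so VelS is active.
With repressor VelS bound, *zorS* is not transcribed.
So ZorS is not produced.
MoO₄²⁻ is present, so RudG is inactive.
Required activator RudG is absent, so *temL* is not transcribed.
So TemL is not produced.
With no repressor bound, *oxaK* is transcribed.
→ *oxaK* is ON.
Cu²⁺ is present, so QuvH is inactive.
Fe²⁺ is present, so TemA is active.
With repressor TemA bound, *zorG* is not transcribed.
So ZorG is not produced.
Ornithine is absent, so QuvC is inactive.
Required activator QuvC is absent, so *mibY* is not transcribed.
So MibY is not produced.
With no repressor bound, *torZ* is transcribed.
→ *torZ* is ON.
Melibiose is present, so MorV is inactive.
Shikimate is absent, so ElnW is active.
No repressor is bound and ElnW is active, so *zorE* is transcribed.
→ *zorE* is ON.
3 of the 3 genes are transcribed.

3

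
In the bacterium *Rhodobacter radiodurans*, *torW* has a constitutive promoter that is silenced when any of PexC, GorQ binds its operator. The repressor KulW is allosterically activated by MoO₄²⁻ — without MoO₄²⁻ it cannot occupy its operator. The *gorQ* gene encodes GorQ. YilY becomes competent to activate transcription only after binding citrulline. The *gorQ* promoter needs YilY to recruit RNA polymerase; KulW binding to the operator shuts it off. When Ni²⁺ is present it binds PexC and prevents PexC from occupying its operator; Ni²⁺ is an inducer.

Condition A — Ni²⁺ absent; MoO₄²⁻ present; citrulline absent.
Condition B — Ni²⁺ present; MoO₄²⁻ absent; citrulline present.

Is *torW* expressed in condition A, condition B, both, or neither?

Condition A:
Ni²⁺ is absent, so PexC is active.
MoO₄²⁻ is present, so KulW is active.
Citrulline is absent, so YilY is inactive.
With repressor KulW bound, *gorQ* is not transcribed.
So GorQ is not produced.
With repressor PexC bound, *torW* is not transcribed.
→ *torW* is OFF in A.
Condition B:
Ni²⁺ is present, so PexC is inactive.
MoO₄²⁻ is absent, so KulW is inactive.
Citrulline is present, so YilY is active.
No repressor is bound and YilY is active, so *gorQ* is transcribed.
So GorQ is produced and active.
With repressor GorQ bound, *torW* is not transcribed.
→ *torW* is OFF in B.

neither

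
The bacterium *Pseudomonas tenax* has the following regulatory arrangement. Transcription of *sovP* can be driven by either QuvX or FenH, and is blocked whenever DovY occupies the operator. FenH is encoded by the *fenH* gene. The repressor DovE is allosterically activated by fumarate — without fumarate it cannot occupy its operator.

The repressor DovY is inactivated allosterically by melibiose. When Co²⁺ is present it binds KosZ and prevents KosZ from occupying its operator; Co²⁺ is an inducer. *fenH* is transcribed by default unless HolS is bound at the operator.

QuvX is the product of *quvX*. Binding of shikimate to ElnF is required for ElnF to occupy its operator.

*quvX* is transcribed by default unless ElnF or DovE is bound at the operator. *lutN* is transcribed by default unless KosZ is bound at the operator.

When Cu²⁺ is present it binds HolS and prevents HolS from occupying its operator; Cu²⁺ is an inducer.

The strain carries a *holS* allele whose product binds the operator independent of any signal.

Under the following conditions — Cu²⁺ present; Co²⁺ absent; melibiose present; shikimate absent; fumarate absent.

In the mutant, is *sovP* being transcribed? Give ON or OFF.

ON

Shikimate is absent, so ElnF is inactive.
Fumarate is absent, so DovE is inactive.
With no repressor bound, *quvX* is transcribed.
So QuvX is produced and active.
HolS is constitutively active in this strain.
With repressor HolS bound, *fenH* is not transcribed.
So FenH is not produced.
Melibiose is present, so DovY is inactive.
Activator QuvX is present, so *sovP* is transcribed.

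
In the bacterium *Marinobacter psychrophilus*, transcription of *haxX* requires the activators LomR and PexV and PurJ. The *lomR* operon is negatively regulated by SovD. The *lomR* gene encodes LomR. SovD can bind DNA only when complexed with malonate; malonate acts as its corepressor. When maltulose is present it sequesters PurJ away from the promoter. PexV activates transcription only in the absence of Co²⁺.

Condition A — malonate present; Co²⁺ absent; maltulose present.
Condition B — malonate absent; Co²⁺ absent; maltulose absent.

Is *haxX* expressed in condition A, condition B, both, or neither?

Condition A:
Malonate is present, so SovD is active.
With repressor SovD bound, *lomR* is not transcribed.
So LomR is not produced.
Co²⁺ is absent, so PexV is active.
Maltulose is present, so PurJ is inactive.
Required activator LomR is absent, so *haxX* is not transcribed.
→ *haxX* is OFF in A.
Condition B:
Malonate is absent, so SovD is inactive.
With no repressor bound, *lomR* is transcribed.
So LomR is produced and active.
Co²⁺ is absent, so PexV is active.
Maltulose is absent, so PurJ is active.
No repressor is bound and LomR and PexV and PurJ are active, so *haxX* is transcribed.
→ *haxX* is ON in B.

B only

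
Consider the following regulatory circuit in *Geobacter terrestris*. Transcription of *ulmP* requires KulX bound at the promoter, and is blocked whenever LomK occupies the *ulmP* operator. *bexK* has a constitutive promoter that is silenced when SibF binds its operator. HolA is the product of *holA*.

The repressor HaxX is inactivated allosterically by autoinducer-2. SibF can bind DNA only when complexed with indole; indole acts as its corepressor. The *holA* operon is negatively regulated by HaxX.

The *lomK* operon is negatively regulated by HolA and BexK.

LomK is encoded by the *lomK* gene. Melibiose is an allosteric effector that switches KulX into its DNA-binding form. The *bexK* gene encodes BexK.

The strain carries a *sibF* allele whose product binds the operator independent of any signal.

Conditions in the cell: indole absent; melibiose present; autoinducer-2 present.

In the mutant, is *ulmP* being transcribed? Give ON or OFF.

Melibiose is present, so KulX is active.
Autoinducer-2 is present, so HaxX is inactive.
With no repressor bound, *holA* is transcribed.
So HolA is produced and active.
SibF is constitutively active in this strain.
With repressor SibF bound, *bexK* is not transcribed.
So BexK is not produced.
With repressor HolA bound, *lomK* is not transcribed.
So LomK is not produced.
No repressor is bound and KulX is active, so *ulmP* is transcribed.

ON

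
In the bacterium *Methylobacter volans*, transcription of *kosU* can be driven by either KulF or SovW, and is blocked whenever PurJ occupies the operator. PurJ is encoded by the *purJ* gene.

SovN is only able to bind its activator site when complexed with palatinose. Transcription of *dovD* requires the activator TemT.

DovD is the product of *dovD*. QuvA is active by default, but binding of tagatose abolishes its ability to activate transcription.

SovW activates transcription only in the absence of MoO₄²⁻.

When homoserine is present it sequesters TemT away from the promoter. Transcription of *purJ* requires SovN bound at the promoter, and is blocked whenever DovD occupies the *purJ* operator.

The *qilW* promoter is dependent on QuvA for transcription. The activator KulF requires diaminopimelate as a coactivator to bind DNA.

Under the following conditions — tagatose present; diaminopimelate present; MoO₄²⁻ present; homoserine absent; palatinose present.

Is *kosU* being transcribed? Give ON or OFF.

ON

Diaminopimelate is present, so KulF is active.
MoO₄²⁻ is present, so SovW is inactive.
Homoserine is absent, so TemT is active.
No repressor is bound and TemT is active, so *dovD* is transcribed.
So DovD is produced and active.
Palatinose is present, so SovN is active.
With repressor DovD bound, *purJ* is not transcribed.
So PurJ is not produced.
Activator KulF is present, so *kosU* is transcribed.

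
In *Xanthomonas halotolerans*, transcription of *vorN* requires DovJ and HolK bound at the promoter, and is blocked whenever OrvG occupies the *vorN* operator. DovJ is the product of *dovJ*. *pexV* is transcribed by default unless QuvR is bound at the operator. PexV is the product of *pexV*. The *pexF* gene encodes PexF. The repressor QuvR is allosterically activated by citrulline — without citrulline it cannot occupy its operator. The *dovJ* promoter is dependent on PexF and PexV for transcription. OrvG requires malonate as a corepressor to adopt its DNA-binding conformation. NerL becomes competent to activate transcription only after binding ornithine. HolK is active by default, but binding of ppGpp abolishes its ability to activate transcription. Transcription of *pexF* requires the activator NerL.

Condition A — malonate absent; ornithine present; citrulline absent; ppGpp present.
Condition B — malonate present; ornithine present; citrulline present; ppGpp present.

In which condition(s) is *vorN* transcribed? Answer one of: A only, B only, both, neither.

neither

Condition A:
Malonate is absent, so OrvG is inactive.
Ornithine is present, so NerL is active.
No repressor is bound and NerL is active, so *pexF* is transcribed.
So PexF is produced and active.
Citrulline is absent, so QuvR is inactive.
With no repressor bound, *pexV* is transcribed.
So PexV is produced and active.
No repressor is bound and PexF and PexV are active, so *dovJ* is transcribed.
So DovJ is produced and active.
ppGpp is present, so HolK is inactive.
Required activator HolK is absent, so *vorN* is not transcribed.
→ *vorN* is OFF in A.
Condition B:
Malonate is present, so OrvG is active.
Ornithine is present, so NerL is active.
No repressor is bound and NerL is active, so *pexF* is transcribed.
So PexF is produced and active.
Citrulline is present, so QuvR is active.
With repressor QuvR bound, *pexV* is not transcribed.
So PexV is not produced.
Required activator PexV is absent, so *dovJ* is not transcribed.
So DovJ is not produced.
ppGpp is present, so HolK is inactive.
With repressor OrvG bound, *vorN* is not transcribed.
→ *vorN* is OFF in B.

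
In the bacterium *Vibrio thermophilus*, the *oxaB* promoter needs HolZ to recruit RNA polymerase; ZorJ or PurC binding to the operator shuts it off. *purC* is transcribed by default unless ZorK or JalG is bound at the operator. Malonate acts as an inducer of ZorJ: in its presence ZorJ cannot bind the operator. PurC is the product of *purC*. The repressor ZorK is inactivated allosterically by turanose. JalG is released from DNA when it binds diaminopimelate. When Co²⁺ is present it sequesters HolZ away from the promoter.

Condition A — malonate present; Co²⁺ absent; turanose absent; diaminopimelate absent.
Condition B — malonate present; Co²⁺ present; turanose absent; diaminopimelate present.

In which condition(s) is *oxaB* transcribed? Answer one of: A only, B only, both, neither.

Condition A:
Malonate is present, so ZorJ is inactive.
Co²⁺ is absent, so HolZ is active.
Turanose is absent, so ZorK is active.
Diaminopimelate is absent, so JalG is active.
With repressor ZorK bound, *purC* is not transcribed.
So PurC is not produced.
No repressor is bound and HolZ is active, so *oxaB* is transcribed.
→ *oxaB* is ON in A.
Condition B:
Malonate is present, so ZorJ is inactive.
Co²⁺ is present, so HolZ is inactive.
Turanose is absent, so ZorK is active.
Diaminopimelate is present, so JalG is inactive.
With repressor ZorK bound, *purC* is not transcribed.
So PurC is not produced.
Required activator HolZ is absent, so *oxaB* is not transcribed.
→ *oxaB* is OFF in B.

A only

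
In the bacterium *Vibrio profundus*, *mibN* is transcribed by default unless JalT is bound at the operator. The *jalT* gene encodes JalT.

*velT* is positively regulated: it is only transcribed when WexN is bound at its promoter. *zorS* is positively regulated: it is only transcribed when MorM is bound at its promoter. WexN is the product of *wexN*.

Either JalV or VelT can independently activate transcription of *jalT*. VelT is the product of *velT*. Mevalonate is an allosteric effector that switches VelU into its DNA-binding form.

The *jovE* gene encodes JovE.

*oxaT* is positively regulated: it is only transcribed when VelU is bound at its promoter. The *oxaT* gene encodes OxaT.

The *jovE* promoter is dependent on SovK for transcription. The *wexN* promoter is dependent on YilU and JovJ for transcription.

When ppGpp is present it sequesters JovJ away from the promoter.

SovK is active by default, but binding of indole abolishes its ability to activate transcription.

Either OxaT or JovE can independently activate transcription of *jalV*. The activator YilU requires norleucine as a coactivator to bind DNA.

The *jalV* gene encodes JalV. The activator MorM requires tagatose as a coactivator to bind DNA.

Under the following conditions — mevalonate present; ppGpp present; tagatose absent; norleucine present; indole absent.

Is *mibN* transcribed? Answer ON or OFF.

OFF

Mevalonate is present, so VelU is active.
No repressor is bound and VelU is active, so *oxaT* is transcribed.
So OxaT is produced and active.
Indole is absent, so SovK is active.
No repressor is bound and SovK is active, so *jovE* is transcribed.
So JovE is produced and active.
Activator OxaT is present, so *jalV* is transcribed.
So JalV is produced and active.
Norleucine is present, so YilU is active.
ppGpp is present, so JovJ is inactive.
Required activator JovJ is absent, so *wexN* is not transcribed.
So WexN is not produced.
Required activator WexN is absent, so *velT* is not transcribed.
So VelT is not produced.
Activator JalV is present, so *jalT* is transcribed.
So JalT is produced and active.
With repressor JalT bound, *mibN* is not transcribed.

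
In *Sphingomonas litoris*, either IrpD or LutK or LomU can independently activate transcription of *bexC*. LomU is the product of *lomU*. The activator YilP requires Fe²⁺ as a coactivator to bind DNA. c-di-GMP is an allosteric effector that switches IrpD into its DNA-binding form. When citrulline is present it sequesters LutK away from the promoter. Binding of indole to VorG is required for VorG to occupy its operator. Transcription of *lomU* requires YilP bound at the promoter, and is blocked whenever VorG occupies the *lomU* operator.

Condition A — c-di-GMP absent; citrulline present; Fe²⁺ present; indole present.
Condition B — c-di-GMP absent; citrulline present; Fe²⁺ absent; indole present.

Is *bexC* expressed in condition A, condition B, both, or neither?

neither

Condition A:
c-di-GMP is absent, so IrpD is inactive.
Citrulline is present, so LutK is inactive.
Fe²⁺ is present, so YilP is active.
Indole is present, so VorG is active.
With repressor VorG bound, *lomU* is not transcribed.
So LomU is not produced.
No activator is available at the *bexC* promoter, so *bexC* is not transcribed.
→ *bexC* is OFF in A.
Condition B:
c-di-GMP is absent, so IrpD is inactive.
Citrulline is present, so LutK is inactive.
Fe²⁺ is absent, so YilP is inactive.
Indole is present, so VorG is active.
With repressor VorG bound, *lomU* is not transcribed.
So LomU is not produced.
No activator is available at the *bexC* promoter, so *bexC* is not transcribed.
→ *bexC* is OFF in B.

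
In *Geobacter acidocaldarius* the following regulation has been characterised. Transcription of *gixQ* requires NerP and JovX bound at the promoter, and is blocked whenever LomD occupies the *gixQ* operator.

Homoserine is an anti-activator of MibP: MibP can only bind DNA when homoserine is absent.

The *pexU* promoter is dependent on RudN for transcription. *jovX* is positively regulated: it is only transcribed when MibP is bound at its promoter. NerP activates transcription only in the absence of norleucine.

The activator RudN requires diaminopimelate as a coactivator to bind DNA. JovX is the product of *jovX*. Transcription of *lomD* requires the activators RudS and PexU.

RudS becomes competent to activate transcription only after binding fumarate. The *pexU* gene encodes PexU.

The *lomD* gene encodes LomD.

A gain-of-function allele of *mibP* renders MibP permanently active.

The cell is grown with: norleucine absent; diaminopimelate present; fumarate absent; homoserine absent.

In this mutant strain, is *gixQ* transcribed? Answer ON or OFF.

ON

Norleucine is absent, so NerP is active.
MibP is constitutively active in this strain.
No repressor is bound and MibP is active, so *jovX* is transcribed.
So JovX is produced and active.
Fumarate is absent, so RudS is inactive.
Diaminopimelate is present, so RudN is active.
No repressor is bound and RudN is active, so *pexU* is transcribed.
So PexU is produced and active.
Required activator RudS is absent, so *lomD* is not transcribed.
So LomD is not produced.
No repressor is bound and NerP and JovX are active, so *gixQ* is transcribed.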